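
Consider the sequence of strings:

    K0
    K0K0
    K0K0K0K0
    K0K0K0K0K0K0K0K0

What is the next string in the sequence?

Each string is two copies of the previous one concatenated.
Doubling K0K0K0K0K0K0K0K0:

K0K0K0K0K0K0K0K0K0K0K0K0K0K0K0K0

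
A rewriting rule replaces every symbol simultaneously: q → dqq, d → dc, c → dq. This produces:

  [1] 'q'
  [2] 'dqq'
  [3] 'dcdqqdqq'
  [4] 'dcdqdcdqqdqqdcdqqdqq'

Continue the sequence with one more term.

dcdqdcdqqdcdqdcdqqdqqdcdqqdqqdcdqdcdqqdqqdcdqqdqq

φ(dcdqdcdqqdqqdcdqqdqq) expands symbol-by-symbol to dc dq dc dqq dc dq dc dqq dqq dc dqq dqq dc dq dc dqq dqq dc dqq dqq; joining the 20 pieces gives the next term.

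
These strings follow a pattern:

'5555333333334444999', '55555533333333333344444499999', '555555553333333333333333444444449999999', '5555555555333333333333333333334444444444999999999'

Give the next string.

Term n consists of 2n 5's, followed by 4n 3's, followed by 2n 4's, followed by 2n-1 9's, where the shown terms are n = 2, 3, 4, 5.
At n = 6 the blocks have lengths 12, 24, 12, 11.

55555555555533333333333333333333333344444444444499999999999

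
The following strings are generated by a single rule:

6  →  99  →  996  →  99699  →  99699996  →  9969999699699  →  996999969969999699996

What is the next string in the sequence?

9969999699699996999969969999699699

This is a Fibonacci-style word recurrence s(k) = s(k−1)·s(k−2): e.g. 99·6 = 996.
So term 8 is 996999969969999699996·9969999699699.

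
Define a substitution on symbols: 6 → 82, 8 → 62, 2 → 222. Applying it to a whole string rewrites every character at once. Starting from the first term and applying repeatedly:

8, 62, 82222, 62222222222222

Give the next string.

82222222222222222222222222222222222222222

Applying the rule to each of the 14 symbols of 62222222222222 gives the pieces 82 222 222 222 222 222 222 222 222 222 222 222 222 222, which concatenate to the answer.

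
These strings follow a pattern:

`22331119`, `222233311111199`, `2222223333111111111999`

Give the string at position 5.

Each string has the form 2^{2n} 3^{n+1} 1^{3n} 9^{n} (n = 1, 2, …).
For term 5, n = 5, so the run lengths are 10, 6, 15, 5.

222222222233333311111111111111199999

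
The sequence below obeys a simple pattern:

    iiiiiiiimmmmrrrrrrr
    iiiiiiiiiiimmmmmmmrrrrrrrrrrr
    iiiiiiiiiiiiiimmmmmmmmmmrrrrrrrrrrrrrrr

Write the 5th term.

Each string has the form i^{3n+2} m^{3n-2} r^{4n-1}, where the shown terms are n = 2, 3, 4.
Setting n = 6 gives 20, 16, 23 characters in each block.

iiiiiiiiiiiiiiiiiiiimmmmmmmmmmmmmmmmrrrrrrrrrrrrrrrrrrrrrrr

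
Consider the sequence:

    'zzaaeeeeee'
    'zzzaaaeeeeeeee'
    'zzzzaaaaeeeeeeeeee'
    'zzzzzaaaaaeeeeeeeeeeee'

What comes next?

The n-th term is n z's then n a's then 2n+2 e's, where the shown terms are n = 2, 3, 4, 5.
For the next term, n = 6, so the run lengths are 6, 6, 14.

zzzzzzaaaaaaeeeeeeeeeeeeee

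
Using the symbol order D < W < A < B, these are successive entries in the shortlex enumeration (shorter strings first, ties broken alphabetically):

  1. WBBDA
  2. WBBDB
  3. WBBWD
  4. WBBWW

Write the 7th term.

Stepping forward 3 times from WBBWW: WBBWW → WBBWA → WBBWB, then the target.

WBBAD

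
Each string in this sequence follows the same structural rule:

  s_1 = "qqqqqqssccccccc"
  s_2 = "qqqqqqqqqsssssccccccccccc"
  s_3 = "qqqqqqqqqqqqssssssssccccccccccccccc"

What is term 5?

Each string has the form q^{3n+3} s^{3n-1} c^{4n+3} (n = 1, 2, …).
Setting n = 5 gives 18, 14, 23 characters in each block.

qqqqqqqqqqqqqqqqqqssssssssssssssccccccccccccccccccccccc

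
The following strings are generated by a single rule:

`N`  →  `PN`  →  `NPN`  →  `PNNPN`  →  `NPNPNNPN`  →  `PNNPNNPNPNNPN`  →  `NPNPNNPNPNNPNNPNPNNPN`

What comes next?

From term 3 onward, concatenate the second-to-last term with the last: N·PN = NPN, PN·NPN = PNNPN, …
The next term joins PNNPNNPNPNNPN and NPNPNNPNPNNPNNPNPNNPN.

PNNPNNPNPNNPNNPNPNNPNPNNPNNPNPNNPN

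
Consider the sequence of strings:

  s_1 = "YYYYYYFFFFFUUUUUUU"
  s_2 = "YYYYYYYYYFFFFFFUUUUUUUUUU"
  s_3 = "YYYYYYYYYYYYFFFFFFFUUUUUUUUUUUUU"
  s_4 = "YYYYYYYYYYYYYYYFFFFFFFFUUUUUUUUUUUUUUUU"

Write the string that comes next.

Each string has the form Y^{3n} F^{n+3} U^{3n+1}, where the shown terms are n = 2, 3, 4, 5.
At n = 6 the blocks have lengths 18, 9, 19.

YYYYYYYYYYYYYYYYYYFFFFFFFFFUUUUUUUUUUUUUUUUUUU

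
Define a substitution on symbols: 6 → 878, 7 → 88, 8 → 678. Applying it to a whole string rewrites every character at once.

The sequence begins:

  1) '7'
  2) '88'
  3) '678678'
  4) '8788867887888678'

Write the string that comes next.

67888678678678878886786788867867867887888678

φ(8788867887888678) expands symbol-by-symbol to 678 88 678 678 678 878 88 678 678 88 678 678 678 878 88 678; joining the 16 pieces gives the next term.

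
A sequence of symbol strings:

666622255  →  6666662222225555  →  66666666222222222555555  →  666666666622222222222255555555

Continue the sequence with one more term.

The n-th term is 2n+2 6's then 3n 2's then 2n 5's (n = 1, 2, …).
At n = 5 the blocks have lengths 12, 15, 10.

6666666666662222222222222225555555555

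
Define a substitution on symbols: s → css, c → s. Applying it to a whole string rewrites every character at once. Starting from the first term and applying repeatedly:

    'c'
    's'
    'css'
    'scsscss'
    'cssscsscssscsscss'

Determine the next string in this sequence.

scsscsscssscsscssscsscsscssscsscssscsscss

φ(cssscsscssscsscss) expands symbol-by-symbol to s css css css s css css s css css css s css css s css css; joining the 17 pieces gives the next term.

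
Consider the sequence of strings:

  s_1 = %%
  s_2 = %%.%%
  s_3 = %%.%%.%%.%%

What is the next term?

Every step duplicates the string with '.' between the halves.
One more doubling of %%.%%.%%.%% gives the answer.

%%.%%.%%.%%.%%.%%.%%.%%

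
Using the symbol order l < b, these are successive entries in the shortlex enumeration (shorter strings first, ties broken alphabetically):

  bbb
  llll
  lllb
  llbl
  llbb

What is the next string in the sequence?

lbll

Treat llbb as a base-2 numeral over the given alphabet and add one, carrying through any trailing b's.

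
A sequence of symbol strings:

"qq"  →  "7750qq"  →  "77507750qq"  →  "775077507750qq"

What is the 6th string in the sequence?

Every step adds 7750 at the front: s(k+1) = 7750·s(k).
From 775077507750qq, 2 further steps: 775077507750qq → 7750775077507750qq → (answer).

77507750775077507750qq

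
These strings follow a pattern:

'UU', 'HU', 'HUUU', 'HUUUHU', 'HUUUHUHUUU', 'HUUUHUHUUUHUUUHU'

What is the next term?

HUUUHUHUUUHUUUHUHUUUHUHUUU

From term 3 onward, concatenate the last term with the second-to-last: HU·UU = HUUU, HUUU·HU = HUUUHU, …
Continuing: HUUUHUHUUUHUUUHU · HUUUHUHUUU gives term 7.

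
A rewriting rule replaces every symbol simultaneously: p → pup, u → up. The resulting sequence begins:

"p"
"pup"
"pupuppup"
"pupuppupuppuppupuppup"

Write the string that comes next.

Applying the rule to each of the 21 symbols of pupuppupuppuppupuppup gives the pieces pup up pup up pup pup up pup up pup pup up pup pup up pup up pup pup up pup, which concatenate to the answer.

pupuppupuppuppupuppupuppuppupuppuppupuppupuppuppupuppup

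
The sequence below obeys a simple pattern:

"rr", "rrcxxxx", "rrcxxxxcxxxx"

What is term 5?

rrcxxxxcxxxxcxxxxcxxxx

Each term is the previous one with cxxxx appended.
From rrcxxxxcxxxx, 2 further steps: rrcxxxxcxxxx → rrcxxxxcxxxxcxxxx → (answer).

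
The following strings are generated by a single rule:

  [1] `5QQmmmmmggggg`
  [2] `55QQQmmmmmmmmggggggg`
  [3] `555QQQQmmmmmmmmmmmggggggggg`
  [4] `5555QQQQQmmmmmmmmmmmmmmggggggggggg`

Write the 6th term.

555555QQQQQQQmmmmmmmmmmmmmmmmmmmmggggggggggggggg

The n-th term is n 5's then n+1 Q's then 3n+2 m's then 2n+3 g's (n = 1, 2, …).
For term 6, n = 6, so the run lengths are 6, 7, 20, 15.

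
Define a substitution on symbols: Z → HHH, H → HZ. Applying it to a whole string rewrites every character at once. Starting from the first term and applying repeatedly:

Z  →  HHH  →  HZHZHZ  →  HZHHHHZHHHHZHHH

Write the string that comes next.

φ(HZHHHHZHHHHZHHH) expands symbol-by-symbol to HZ HHH HZ HZ HZ HZ HHH HZ HZ HZ HZ HHH HZ HZ HZ; joining the 15 pieces gives the next term.

HZHHHHZHZHZHZHHHHZHZHZHZHHHHZHZHZ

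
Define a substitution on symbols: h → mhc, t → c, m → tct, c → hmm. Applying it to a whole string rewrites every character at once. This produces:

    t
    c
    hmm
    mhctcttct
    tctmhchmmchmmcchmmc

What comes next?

Rewriting the 19 symbols of tctmhchmmchmmcchmmc one by one yields c hmm c tct mhc hmm mhc tct tct hmm mhc tct tct hmm hmm mhc tct tct hmm; concatenated:

chmmctctmhchmmmhctcttcthmmmhctcttcthmmhmmmhctcttcthmm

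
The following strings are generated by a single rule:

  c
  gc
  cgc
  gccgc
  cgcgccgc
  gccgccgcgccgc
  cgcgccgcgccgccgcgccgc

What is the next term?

Each term (from the third on) is the two preceding terms concatenated in order: term 3 = c·gc = cgc.
The next term joins gccgccgcgccgc and cgcgccgcgccgccgcgccgc.

gccgccgcgccgccgcgccgcgccgccgcgccgc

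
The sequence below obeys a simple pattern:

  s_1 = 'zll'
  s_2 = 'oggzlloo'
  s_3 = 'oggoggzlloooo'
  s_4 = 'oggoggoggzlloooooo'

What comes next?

oggoggoggoggzlloooooooo

s(k+1) = ogg·s(k)·oo, so each term gains ogg as a prefix and oo as a suffix.
So the next term is ogg·oggoggoggzlloooooo·oo.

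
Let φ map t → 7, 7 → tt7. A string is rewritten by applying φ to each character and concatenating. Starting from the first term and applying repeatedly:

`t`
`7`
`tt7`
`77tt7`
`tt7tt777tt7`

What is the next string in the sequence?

77tt777tt7tt7tt777tt7

Expanding tt7tt777tt7: t→7, t→7, 7→tt7, t→7, t→7, 7→tt7, 7→tt7, 7→tt7, t→7, t→7, 7→tt7. Concatenated: 7 7 tt7 7 7 tt7 tt7 tt7 7 7 tt7.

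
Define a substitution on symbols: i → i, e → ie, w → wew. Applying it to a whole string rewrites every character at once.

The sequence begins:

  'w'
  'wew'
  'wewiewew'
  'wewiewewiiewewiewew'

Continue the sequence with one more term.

wewiewewiiewewiewewiiiewewiewewiiewewiewew

φ(wewiewewiiewewiewew) expands symbol-by-symbol to wew ie wew i ie wew ie wew i i ie wew ie wew i ie wew ie wew; joining the 19 pieces gives the next term.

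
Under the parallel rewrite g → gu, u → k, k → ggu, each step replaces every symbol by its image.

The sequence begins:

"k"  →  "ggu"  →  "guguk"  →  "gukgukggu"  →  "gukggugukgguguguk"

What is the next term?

gukggugugukgukggugugukgukgukggu

Replace each of the 17 characters of gukggugukgguguguk in place — gu k ggu gu gu k gu k ggu gu gu k gu k gu k ggu — and concatenate.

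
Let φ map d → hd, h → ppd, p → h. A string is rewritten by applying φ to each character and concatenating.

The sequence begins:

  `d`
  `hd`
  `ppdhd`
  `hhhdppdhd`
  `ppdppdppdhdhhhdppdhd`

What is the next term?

hhhdhhhdhhhdppdhdppdppdppdhdhhhdppdhd

Applying the rule to each of the 20 symbols of ppdppdppdhdhhhdppdhd gives the pieces h h hd h h hd h h hd ppd hd ppd ppd ppd hd h h hd ppd hd, which concatenate to the answer.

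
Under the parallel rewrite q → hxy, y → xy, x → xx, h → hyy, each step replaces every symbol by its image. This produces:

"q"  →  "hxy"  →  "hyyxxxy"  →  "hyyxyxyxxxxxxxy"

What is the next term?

hyyxyxyxxxyxxxyxxxxxxxxxxxxxxxy

φ(hyyxyxyxxxxxxxy) expands symbol-by-symbol to hyy xy xy xx xy xx xy xx xx xx xx xx xx xx xy; joining the 15 pieces gives the next term.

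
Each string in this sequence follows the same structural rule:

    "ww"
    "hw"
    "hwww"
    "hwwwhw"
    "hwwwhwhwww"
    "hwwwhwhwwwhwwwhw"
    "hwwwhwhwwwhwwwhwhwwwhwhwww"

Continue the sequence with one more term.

hwwwhwhwwwhwwwhwhwwwhwhwwwhwwwhwhwwwhwwwhw

From term 3 onward, concatenate the last term with the second-to-last: hw·ww = hwww, hwww·hw = hwwwhw, …
Continuing: hwwwhwhwwwhwwwhwhwwwhwhwww · hwwwhwhwwwhwwwhw gives term 8.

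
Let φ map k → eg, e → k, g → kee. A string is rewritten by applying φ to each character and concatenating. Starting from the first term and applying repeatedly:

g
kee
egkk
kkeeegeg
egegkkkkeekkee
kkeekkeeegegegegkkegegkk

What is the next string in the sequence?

Rewriting the 24 symbols of kkeekkeeegegegegkkegegkk one by one yields eg eg k k eg eg k k k kee k kee k kee k kee eg eg k kee k kee eg eg; concatenated:

egegkkegegkkkkeekkeekkeekkeeegegkkeekkeeegeg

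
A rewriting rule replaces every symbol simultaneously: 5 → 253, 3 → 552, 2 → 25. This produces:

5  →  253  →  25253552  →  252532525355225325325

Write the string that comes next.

Applying the rule to each of the 21 symbols of 252532525355225325325 gives the pieces 25 253 25 253 552 25 253 25 253 552 253 253 25 25 253 552 25 253 552 25 253, which concatenate to the answer.

2525325253552252532525355225325325252535522525355225253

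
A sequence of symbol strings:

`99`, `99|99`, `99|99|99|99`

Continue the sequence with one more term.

s(k+1) = s(k)·|·s(k) — each term doubles the last with '|' between the halves.
One more doubling of 99|99|99|99 gives the answer.

99|99|99|99|99|99|99|99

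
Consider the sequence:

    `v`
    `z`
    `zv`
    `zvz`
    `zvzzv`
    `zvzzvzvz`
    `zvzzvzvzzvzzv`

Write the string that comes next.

zvzzvzvzzvzzvzvzzvzvz

This is a Fibonacci-style word recurrence s(k) = s(k−1)·s(k−2): e.g. z·v = zv.
Continuing: zvzzvzvzzvzzv · zvzzvzvz gives term 8.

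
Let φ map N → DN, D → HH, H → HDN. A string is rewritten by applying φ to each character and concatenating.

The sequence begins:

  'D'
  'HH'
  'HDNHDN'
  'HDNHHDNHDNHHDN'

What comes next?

HDNHHDNHDNHDNHHDNHDNHHDNHDNHDNHHDN

φ(HDNHHDNHDNHHDN) expands symbol-by-symbol to HDN HH DN HDN HDN HH DN HDN HH DN HDN HDN HH DN; joining the 14 pieces gives the next term.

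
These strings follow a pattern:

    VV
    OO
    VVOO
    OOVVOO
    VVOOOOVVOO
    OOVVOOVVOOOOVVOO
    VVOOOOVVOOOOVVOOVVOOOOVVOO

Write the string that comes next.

Each term (from the third on) is the two preceding terms concatenated in order: term 3 = VV·OO = VVOO.
So term 8 is OOVVOOVVOOOOVVOO·VVOOOOVVOOOOVVOOVVOOOOVVOO.

OOVVOOVVOOOOVVOOVVOOOOVVOOOOVVOOVVOOOOVVOO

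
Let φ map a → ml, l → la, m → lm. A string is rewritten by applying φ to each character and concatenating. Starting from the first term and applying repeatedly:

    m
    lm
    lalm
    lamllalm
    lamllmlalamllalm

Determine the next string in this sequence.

lamllmlalalmlamllamllmlalamllalm

Replace each of the 16 characters of lamllmlalamllalm in place — la ml lm la la lm la ml la ml lm la la ml la lm — and concatenate.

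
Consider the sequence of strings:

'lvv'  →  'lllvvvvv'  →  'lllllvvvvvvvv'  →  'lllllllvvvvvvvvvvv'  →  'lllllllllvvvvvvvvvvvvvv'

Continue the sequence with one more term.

lllllllllllvvvvvvvvvvvvvvvvv

Each string has the form l^{2n-1} v^{3n-1} (n = 1, 2, …).
Setting n = 6 gives 11, 17 characters in each block.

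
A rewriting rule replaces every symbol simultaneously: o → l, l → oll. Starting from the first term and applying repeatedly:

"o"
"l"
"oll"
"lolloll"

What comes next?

olllollolllolloll

Rewriting each symbol of lolloll: l→oll, o→l, l→oll, l→oll, o→l, l→oll, l→oll, which concatenates to oll l oll oll l oll oll.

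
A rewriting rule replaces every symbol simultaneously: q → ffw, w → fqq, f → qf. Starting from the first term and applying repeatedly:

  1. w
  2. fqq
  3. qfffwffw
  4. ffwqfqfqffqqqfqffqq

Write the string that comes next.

φ(ffwqfqfqffqqqfqffqq) expands symbol-by-symbol to qf qf fqq ffw qf ffw qf ffw qf qf ffw ffw ffw qf ffw qf qf ffw ffw; joining the 19 pieces gives the next term.

qfqffqqffwqfffwqfffwqfqfffwffwffwqfffwqfqfffwffw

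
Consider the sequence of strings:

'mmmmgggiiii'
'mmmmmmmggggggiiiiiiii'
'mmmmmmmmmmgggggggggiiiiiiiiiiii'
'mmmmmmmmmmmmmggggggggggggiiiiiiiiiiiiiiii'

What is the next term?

Reading off run lengths: m runs 4, 7, 10, 13; g runs 3, 6, 9, 12; i runs 4, 8, 12, 16 — each is linear in n (n = 1, 2, …).
For the next term, n = 5, so the run lengths are 16, 15, 20.

mmmmmmmmmmmmmmmmgggggggggggggggiiiiiiiiiiiiiiiiiiii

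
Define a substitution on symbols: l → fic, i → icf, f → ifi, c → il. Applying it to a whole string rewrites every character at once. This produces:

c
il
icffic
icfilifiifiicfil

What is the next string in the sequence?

Rewriting the 16 symbols of icfilifiifiicfil one by one yields icf il ifi icf fic icf ifi icf icf ifi icf icf il ifi icf fic; concatenated:

icfilifiicfficicfifiicficfifiicficfilifiicffic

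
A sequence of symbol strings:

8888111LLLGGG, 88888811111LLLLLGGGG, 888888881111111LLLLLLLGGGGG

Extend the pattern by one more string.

8888888888111111111LLLLLLLLLGGGGGG

Each string has the form 8^{2n} 1^{2n-1} L^{2n-1} G^{n+1}, where the shown terms are n = 2, 3, 4.
Setting n = 5 gives 10, 9, 9, 6 characters in each block.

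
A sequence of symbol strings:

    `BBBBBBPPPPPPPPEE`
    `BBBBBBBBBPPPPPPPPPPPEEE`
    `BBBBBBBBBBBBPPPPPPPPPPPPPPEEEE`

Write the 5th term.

BBBBBBBBBBBBBBBBBBPPPPPPPPPPPPPPPPPPPPEEEEEE

Reading off run lengths: B runs 6, 9, 12; P runs 8, 11, 14; E runs 2, 3, 4 — each is linear in n, where the shown terms are n = 2, 3, 4.
At n = 6 the blocks have lengths 18, 20, 6.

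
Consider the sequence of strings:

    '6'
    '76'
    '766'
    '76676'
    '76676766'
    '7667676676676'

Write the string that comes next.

Each term (from the third on) is the previous term followed by the one before it: term 3 = 76·6 = 766.
Continuing: 7667676676676 · 76676766 gives term 7.

766767667667676676766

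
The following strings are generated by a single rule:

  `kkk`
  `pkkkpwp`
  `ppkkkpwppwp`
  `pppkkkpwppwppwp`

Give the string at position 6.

Every step adds p to the front and pwp to the end of the previous string.
From pppkkkpwppwppwp, 2 further steps: pppkkkpwppwppwp → ppppkkkpwppwppwppwp → (answer).

pppppkkkpwppwppwppwppwp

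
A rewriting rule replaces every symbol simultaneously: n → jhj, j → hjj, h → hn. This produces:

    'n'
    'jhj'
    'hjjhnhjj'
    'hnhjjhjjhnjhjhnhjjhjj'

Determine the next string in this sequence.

Replace each of the 21 characters of hnhjjhjjhnjhjhnhjjhjj in place — hn jhj hn hjj hjj hn hjj hjj hn jhj hjj hn hjj hn jhj hn hjj hjj hn hjj hjj — and concatenate.

hnjhjhnhjjhjjhnhjjhjjhnjhjhjjhnhjjhnjhjhnhjjhjjhnhjjhjj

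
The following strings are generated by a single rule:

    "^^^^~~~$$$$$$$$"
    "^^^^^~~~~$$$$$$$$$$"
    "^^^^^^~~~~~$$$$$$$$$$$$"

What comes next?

Reading off run lengths: ^ runs 4, 5, 6; ~ runs 3, 4, 5; $ runs 8, 10, 12 — each is linear in n, where the shown terms are n = 3, 4, 5.
Setting n = 6 gives 7, 6, 14 characters in each block.

^^^^^^^~~~~~~$$$$$$$$$$$$$$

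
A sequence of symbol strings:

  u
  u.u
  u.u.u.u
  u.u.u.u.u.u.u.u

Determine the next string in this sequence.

Each string is two copies of the previous one joined by '.'.
So the next term is two copies of u.u.u.u.u.u.u.u with '.' between the halves.

u.u.u.u.u.u.u.u.u.u.u.u.u.u.u.u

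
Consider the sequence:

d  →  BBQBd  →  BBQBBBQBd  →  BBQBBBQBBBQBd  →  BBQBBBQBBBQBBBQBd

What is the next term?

The strings grow by a fixed prefix BBQB each time.
Applying this once more to BBQBBBQBBBQBBBQBd:

BBQBBBQBBBQBBBQBBBQBd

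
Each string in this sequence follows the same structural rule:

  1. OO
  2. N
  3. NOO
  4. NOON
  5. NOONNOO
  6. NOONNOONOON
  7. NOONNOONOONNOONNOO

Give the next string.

Each term (from the third on) is the previous term followed by the one before it: term 3 = N·OO = NOO.
Continuing: NOONNOONOONNOONNOO · NOONNOONOON gives term 8.

NOONNOONOONNOONNOONOONNOONOON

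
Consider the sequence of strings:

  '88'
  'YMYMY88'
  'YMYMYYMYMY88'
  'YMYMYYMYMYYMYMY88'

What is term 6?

Each term is the previous one with YMYMY prepended.
From YMYMYYMYMYYMYMY88, 2 further steps: YMYMYYMYMYYMYMY88 → YMYMYYMYMYYMYMYYMYMY88 → (answer).

YMYMYYMYMYYMYMYYMYMYYMYMY88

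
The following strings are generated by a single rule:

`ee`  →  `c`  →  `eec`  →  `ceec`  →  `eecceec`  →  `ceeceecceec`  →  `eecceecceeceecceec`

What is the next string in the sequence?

ceeceecceeceecceecceeceecceec

From term 3 onward, concatenate the second-to-last term with the last: ee·c = eec, c·eec = ceec, …
The next term joins ceeceecceec and eecceecceeceecceec.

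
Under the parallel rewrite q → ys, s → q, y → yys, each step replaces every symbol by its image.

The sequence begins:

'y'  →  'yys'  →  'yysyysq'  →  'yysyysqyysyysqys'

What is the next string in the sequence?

Rewriting the 16 symbols of yysyysqyysyysqys one by one yields yys yys q yys yys q ys yys yys q yys yys q ys yys q; concatenated:

yysyysqyysyysqysyysyysqyysyysqysyysq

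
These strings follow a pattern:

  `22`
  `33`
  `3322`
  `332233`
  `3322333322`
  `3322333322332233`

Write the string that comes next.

This is a Fibonacci-style word recurrence s(k) = s(k−1)·s(k−2): e.g. 33·22 = 3322.
The next term joins 3322333322332233 and 3322333322.

33223333223322333322333322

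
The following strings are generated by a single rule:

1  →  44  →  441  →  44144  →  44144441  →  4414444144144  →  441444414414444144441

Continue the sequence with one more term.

Each term (from the third on) is the previous term followed by the one before it: term 3 = 44·1 = 441.
The next term joins 441444414414444144441 and 4414444144144.

4414444144144441444414414444144144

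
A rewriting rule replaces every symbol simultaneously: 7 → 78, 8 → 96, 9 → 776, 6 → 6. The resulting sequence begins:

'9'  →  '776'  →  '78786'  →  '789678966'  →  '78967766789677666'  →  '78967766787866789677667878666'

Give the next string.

Rewriting the 29 symbols of 78967766787866789677667878666 one by one yields 78 96 776 6 78 78 6 6 78 96 78 96 6 6 78 96 776 6 78 78 6 6 78 96 78 96 6 6 6; concatenated:

7896776678786678967896667896776678786678967896666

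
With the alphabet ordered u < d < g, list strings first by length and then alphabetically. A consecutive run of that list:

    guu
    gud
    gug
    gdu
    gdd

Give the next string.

The successor of gdd increments the rightmost position that isn't already g and resets every position after it to u.

gdg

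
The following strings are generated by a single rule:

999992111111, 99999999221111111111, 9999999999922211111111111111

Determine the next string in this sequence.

999999999999992222111111111111111111

The n-th term is 3n+2 9's then n 2's then 4n+2 1's (n = 1, 2, …).
At n = 4 the blocks have lengths 14, 4, 18.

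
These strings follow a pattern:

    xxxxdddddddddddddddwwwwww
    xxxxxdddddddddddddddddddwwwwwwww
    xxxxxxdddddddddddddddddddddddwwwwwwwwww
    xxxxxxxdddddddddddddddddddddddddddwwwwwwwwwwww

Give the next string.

xxxxxxxxdddddddddddddddddddddddddddddddwwwwwwwwwwwwww

The n-th term is n+1 x's then 4n+3 d's then 2n w's, where the shown terms are n = 3, 4, 5, 6.
Setting n = 7 gives 8, 31, 14 characters in each block.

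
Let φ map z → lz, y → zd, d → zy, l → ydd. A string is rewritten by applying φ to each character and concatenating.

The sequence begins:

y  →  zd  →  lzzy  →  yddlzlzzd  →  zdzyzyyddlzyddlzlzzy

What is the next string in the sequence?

lzzylzzdlzzdzdzyzyyddlzzdzyzyyddlzyddlzlzzd

Replace each of the 20 characters of zdzyzyyddlzyddlzlzzy in place — lz zy lz zd lz zd zd zy zy ydd lz zd zy zy ydd lz ydd lz lz zd — and concatenate.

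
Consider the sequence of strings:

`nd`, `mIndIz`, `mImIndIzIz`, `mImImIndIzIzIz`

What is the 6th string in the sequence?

Every step adds mI to the front and Iz to the end of the previous string.
From mImImIndIzIzIz, 2 further steps: mImImIndIzIzIz → mImImImIndIzIzIzIz → (answer).

mImImImImIndIzIzIzIzIz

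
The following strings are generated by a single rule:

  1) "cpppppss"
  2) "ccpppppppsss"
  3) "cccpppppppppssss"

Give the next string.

ccccpppppppppppsssss

Reading off run lengths: c runs 1, 2, 3; p runs 5, 7, 9; s runs 2, 3, 4 — each is linear in n, where the shown terms are n = 2, 3, 4.
For the next term, n = 5, so the run lengths are 4, 11, 5.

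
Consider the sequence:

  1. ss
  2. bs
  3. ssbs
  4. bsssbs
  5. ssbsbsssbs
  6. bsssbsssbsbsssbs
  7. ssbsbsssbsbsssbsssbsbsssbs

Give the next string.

bsssbsssbsbsssbsssbsbsssbsbsssbsssbsbsssbs

From term 3 onward, concatenate the second-to-last term with the last: ss·bs = ssbs, bs·ssbs = bsssbs, …
So term 8 is bsssbsssbsbsssbs·ssbsbsssbsbsssbsssbsbsssbs.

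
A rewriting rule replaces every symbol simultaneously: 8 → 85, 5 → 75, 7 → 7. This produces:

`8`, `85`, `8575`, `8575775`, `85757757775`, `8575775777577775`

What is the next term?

φ(8575775777577775) expands symbol-by-symbol to 85 75 7 75 7 7 75 7 7 7 75 7 7 7 7 75; joining the 16 pieces gives the next term.

8575775777577775777775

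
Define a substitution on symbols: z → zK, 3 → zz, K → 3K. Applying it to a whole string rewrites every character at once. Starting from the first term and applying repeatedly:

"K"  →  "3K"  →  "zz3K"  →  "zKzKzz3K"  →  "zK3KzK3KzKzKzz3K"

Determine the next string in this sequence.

zK3Kzz3KzK3Kzz3KzK3KzK3KzKzKzz3K

φ(zK3KzK3KzKzKzz3K) expands symbol-by-symbol to zK 3K zz 3K zK 3K zz 3K zK 3K zK 3K zK zK zz 3K; joining the 16 pieces gives the next term.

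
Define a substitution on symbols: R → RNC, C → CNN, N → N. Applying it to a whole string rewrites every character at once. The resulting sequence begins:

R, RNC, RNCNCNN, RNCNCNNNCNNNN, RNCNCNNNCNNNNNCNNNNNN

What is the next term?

RNCNCNNNCNNNNNCNNNNNNNCNNNNNNNN

Replace each of the 21 characters of RNCNCNNNCNNNNNCNNNNNN in place — RNC N CNN N CNN N N N CNN N N N N N CNN N N N N N N — and concatenate.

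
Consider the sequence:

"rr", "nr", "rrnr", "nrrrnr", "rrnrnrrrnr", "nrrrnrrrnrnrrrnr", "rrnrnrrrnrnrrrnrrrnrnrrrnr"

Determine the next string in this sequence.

nrrrnrrrnrnrrrnrrrnrnrrrnrnrrrnrrrnrnrrrnr

Each term (from the third on) is the two preceding terms concatenated in order: term 3 = rr·nr = rrnr.
The next term joins nrrrnrrrnrnrrrnr and rrnrnrrrnrnrrrnrrrnrnrrrnr.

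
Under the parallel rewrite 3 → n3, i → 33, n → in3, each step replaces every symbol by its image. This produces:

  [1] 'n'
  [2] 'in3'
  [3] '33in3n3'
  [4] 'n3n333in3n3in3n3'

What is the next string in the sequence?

Applying the rule to each of the 16 symbols of n3n333in3n3in3n3 gives the pieces in3 n3 in3 n3 n3 n3 33 in3 n3 in3 n3 33 in3 n3 in3 n3, which concatenate to the answer.

in3n3in3n3n3n333in3n3in3n333in3n3in3n3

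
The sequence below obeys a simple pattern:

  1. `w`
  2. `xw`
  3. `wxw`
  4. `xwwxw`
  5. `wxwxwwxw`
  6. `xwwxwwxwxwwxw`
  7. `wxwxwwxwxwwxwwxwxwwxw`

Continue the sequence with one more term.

xwwxwwxwxwwxwwxwxwwxwxwwxwwxwxwwxw

From term 3 onward, concatenate the second-to-last term with the last: w·xw = wxw, xw·wxw = xwwxw, …
Continuing: xwwxwwxwxwwxw · wxwxwwxwxwwxwwxwxwwxw gives term 8.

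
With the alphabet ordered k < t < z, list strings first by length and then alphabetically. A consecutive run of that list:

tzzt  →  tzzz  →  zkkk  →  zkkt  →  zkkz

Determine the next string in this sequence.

zktk

The successor of zkkz increments the rightmost position that isn't already z and resets every position after it to k.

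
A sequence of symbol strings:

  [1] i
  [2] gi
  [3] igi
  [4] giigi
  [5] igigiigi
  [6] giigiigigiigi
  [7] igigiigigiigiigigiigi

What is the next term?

giigiigigiigiigigiigigiigiigigiigi

This is a Fibonacci-style word recurrence s(k) = s(k−2)·s(k−1): e.g. i·gi = igi.
The next term joins giigiigigiigi and igigiigigiigiigigiigi.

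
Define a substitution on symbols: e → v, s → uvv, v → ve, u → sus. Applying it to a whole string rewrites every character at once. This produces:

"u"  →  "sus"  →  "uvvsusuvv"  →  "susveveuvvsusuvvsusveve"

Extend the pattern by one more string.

Replace each of the 23 characters of susveveuvvsusuvvsusveve in place — uvv sus uvv ve v ve v sus ve ve uvv sus uvv sus ve ve uvv sus uvv ve v ve v — and concatenate.

uvvsusuvvvevvevsusveveuvvsusuvvsusveveuvvsusuvvvevvev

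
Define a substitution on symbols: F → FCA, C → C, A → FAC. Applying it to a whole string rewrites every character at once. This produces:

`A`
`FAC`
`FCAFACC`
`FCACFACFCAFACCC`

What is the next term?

φ(FCACFACFCAFACCC) expands symbol-by-symbol to FCA C FAC C FCA FAC C FCA C FAC FCA FAC C C C; joining the 15 pieces gives the next term.

FCACFACCFCAFACCFCACFACFCAFACCCC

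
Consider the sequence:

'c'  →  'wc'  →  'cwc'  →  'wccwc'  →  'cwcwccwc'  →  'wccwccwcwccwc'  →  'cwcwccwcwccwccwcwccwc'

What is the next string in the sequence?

This is a Fibonacci-style word recurrence s(k) = s(k−2)·s(k−1): e.g. c·wc = cwc.
Continuing: wccwccwcwccwc · cwcwccwcwccwccwcwccwc gives term 8.

wccwccwcwccwccwcwccwcwccwccwcwccwc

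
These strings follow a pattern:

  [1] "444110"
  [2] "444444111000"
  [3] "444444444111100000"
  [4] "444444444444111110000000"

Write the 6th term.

Each string has the form 4^{3n} 1^{n+1} 0^{2n-1} (n = 1, 2, …).
At n = 6 the blocks have lengths 18, 7, 11.

444444444444444444111111100000000000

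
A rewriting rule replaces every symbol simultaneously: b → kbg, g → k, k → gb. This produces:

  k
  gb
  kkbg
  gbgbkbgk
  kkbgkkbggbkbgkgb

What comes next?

gbgbkbgkgbgbkbgkkkbggbkbgkgbkkbg

Applying the rule to each of the 16 symbols of kkbgkkbggbkbgkgb gives the pieces gb gb kbg k gb gb kbg k k kbg gb kbg k gb k kbg, which concatenate to the answer.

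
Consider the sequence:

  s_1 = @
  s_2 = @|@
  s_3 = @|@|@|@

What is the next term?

Each string is two copies of the previous one joined by '|'.
Doubling @|@|@|@ with '|' between the halves:

@|@|@|@|@|@|@|@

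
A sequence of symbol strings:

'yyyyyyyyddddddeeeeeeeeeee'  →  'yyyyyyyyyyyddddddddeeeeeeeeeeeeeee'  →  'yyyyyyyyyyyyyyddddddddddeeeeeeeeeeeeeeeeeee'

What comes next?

yyyyyyyyyyyyyyyyyddddddddddddeeeeeeeeeeeeeeeeeeeeeee

Each string has the form y^{3n+2} d^{2n+2} e^{4n+3}, where the shown terms are n = 2, 3, 4.
At n = 5 the blocks have lengths 17, 12, 23.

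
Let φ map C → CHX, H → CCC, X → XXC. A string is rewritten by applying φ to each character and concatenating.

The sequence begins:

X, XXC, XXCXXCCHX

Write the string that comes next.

XXCXXCCHXXXCXXCCHXCHXCCCXXC

Expanding XXCXXCCHX: X→XXC, X→XXC, C→CHX, X→XXC, X→XXC, C→CHX, C→CHX, H→CCC, X→XXC. Concatenated: XXC XXC CHX XXC XXC CHX CHX CCC XXC.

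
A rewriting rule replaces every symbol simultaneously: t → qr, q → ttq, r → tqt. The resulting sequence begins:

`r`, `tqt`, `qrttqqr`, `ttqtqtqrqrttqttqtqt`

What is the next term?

φ(ttqtqtqrqrttqttqtqt) expands symbol-by-symbol to qr qr ttq qr ttq qr ttq tqt ttq tqt qr qr ttq qr qr ttq qr ttq qr; joining the 19 pieces gives the next term.

qrqrttqqrttqqrttqtqtttqtqtqrqrttqqrqrttqqrttqqr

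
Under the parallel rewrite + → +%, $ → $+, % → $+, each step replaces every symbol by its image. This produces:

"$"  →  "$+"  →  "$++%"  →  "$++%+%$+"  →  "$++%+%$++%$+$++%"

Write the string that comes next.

Rewriting the 16 symbols of $++%+%$++%$+$++% one by one yields $+ +% +% $+ +% $+ $+ +% +% $+ $+ +% $+ +% +% $+; concatenated:

$++%+%$++%$+$++%+%$+$++%$++%+%$+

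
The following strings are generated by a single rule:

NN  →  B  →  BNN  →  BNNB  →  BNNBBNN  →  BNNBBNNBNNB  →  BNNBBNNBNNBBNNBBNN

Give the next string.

BNNBBNNBNNBBNNBBNNBNNBBNNBNNB

Each term (from the third on) is the previous term followed by the one before it: term 3 = B·NN = BNN.
Continuing: BNNBBNNBNNBBNNBBNN · BNNBBNNBNNB gives term 8.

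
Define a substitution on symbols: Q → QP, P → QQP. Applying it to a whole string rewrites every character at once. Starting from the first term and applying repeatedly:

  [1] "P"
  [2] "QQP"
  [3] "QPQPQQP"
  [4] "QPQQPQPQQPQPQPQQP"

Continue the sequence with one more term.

Rewriting the 17 symbols of QPQQPQPQQPQPQPQQP one by one yields QP QQP QP QP QQP QP QQP QP QP QQP QP QQP QP QQP QP QP QQP; concatenated:

QPQQPQPQPQQPQPQQPQPQPQQPQPQQPQPQQPQPQPQQP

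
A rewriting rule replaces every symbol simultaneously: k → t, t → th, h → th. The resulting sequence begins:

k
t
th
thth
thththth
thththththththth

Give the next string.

thththththththththththththththth

Applying the rule to each of the 16 symbols of thththththththth gives the pieces th th th th th th th th th th th th th th th th, which concatenate to the answer.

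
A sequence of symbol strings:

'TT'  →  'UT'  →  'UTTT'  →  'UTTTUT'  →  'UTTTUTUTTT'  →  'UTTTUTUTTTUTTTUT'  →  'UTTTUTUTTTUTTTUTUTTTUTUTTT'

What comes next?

UTTTUTUTTTUTTTUTUTTTUTUTTTUTTTUTUTTTUTTTUT

Each term (from the third on) is the previous term followed by the one before it: term 3 = UT·TT = UTTT.
The next term joins UTTTUTUTTTUTTTUTUTTTUTUTTT and UTTTUTUTTTUTTTUT.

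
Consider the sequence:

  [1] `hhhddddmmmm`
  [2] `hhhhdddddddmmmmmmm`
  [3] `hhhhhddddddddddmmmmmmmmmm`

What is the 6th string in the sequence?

The n-th term is n+2 h's then 3n+1 d's then 3n+1 m's (n = 1, 2, …).
For term 6, n = 6, so the run lengths are 8, 19, 19.

hhhhhhhhdddddddddddddddddddmmmmmmmmmmmmmmmmmmm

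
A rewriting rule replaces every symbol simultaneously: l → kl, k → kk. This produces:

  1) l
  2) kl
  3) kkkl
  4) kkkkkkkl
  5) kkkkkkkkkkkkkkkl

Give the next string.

kkkkkkkkkkkkkkkkkkkkkkkkkkkkkkkl

Applying the rule to each of the 16 symbols of kkkkkkkkkkkkkkkl gives the pieces kk kk kk kk kk kk kk kk kk kk kk kk kk kk kk kl, which concatenate to the answer.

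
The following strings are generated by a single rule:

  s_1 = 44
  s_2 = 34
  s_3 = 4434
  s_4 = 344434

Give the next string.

From term 3 onward, concatenate the second-to-last term with the last: 44·34 = 4434, 34·4434 = 344434, …
Continuing: 4434 · 344434 gives term 5.

4434344434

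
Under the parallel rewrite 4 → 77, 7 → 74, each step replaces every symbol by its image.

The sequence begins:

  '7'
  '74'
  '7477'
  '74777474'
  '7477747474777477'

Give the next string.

φ(7477747474777477) expands symbol-by-symbol to 74 77 74 74 74 77 74 77 74 77 74 74 74 77 74 74; joining the 16 pieces gives the next term.

74777474747774777477747474777474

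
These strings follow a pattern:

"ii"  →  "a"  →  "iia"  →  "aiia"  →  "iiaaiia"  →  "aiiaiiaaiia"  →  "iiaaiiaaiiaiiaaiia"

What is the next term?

This is a Fibonacci-style word recurrence s(k) = s(k−2)·s(k−1): e.g. ii·a = iia.
The next term joins aiiaiiaaiia and iiaaiiaaiiaiiaaiia.

aiiaiiaaiiaiiaaiiaaiiaiiaaiia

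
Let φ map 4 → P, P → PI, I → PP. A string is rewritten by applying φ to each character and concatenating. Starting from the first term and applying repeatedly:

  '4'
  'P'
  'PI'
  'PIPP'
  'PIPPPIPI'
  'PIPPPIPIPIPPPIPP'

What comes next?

Rewriting the 16 symbols of PIPPPIPIPIPPPIPP one by one yields PI PP PI PI PI PP PI PP PI PP PI PI PI PP PI PI; concatenated:

PIPPPIPIPIPPPIPPPIPPPIPIPIPPPIPI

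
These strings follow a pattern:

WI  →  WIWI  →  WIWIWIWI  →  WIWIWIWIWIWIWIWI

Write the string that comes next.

WIWIWIWIWIWIWIWIWIWIWIWIWIWIWIWI

s(k+1) = s(k)·s(k) — each term doubles the last.
So the next term is two copies of WIWIWIWIWIWIWIWI.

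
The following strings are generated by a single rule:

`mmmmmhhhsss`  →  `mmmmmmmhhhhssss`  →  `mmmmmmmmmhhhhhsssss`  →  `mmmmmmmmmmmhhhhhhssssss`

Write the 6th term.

The n-th term is 2n+1 m's then n+1 h's then n+1 s's, where the shown terms are n = 2, 3, 4, 5.
At n = 7 the blocks have lengths 15, 8, 8.

mmmmmmmmmmmmmmmhhhhhhhhssssssss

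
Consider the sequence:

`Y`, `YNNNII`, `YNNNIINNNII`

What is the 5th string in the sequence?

YNNNIINNNIINNNIINNNII

Every step adds NNNII to the end: s(k+1) = s(k)·NNNII.
From YNNNIINNNII, 2 further steps: YNNNIINNNII → YNNNIINNNIINNNII → (answer).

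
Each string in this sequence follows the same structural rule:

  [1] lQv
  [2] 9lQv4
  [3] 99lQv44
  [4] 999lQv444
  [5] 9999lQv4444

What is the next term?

99999lQv44444

Every step adds 9 to the front and 4 to the end of the previous string.
So the next term is 9·9999lQv4444·4.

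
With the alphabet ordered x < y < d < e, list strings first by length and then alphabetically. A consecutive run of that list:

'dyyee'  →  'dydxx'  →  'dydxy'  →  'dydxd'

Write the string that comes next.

The successor of dydxd increments the rightmost position that isn't already e and resets every position after it to x.

dydxe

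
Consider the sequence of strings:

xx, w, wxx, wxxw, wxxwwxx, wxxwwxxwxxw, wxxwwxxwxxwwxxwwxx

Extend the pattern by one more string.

wxxwwxxwxxwwxxwwxxwxxwwxxwxxw

Each term (from the third on) is the previous term followed by the one before it: term 3 = w·xx = wxx.
So term 8 is wxxwwxxwxxwwxxwwxx·wxxwwxxwxxw.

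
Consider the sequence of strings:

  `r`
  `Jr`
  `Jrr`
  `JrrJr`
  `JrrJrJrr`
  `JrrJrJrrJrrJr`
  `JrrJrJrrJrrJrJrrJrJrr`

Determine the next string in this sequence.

JrrJrJrrJrrJrJrrJrJrrJrrJrJrrJrrJr

From term 3 onward, concatenate the last term with the second-to-last: Jr·r = Jrr, Jrr·Jr = JrrJr, …
Continuing: JrrJrJrrJrrJrJrrJrJrr · JrrJrJrrJrrJr gives term 8.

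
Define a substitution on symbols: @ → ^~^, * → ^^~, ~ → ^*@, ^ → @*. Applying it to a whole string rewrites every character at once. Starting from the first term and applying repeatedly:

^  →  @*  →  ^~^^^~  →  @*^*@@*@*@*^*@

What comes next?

Rewriting the 14 symbols of @*^*@@*@*@*^*@ one by one yields ^~^ ^^~ @* ^^~ ^~^ ^~^ ^^~ ^~^ ^^~ ^~^ ^^~ @* ^^~ ^~^; concatenated:

^~^^^~@*^^~^~^^~^^^~^~^^^~^~^^^~@*^^~^~^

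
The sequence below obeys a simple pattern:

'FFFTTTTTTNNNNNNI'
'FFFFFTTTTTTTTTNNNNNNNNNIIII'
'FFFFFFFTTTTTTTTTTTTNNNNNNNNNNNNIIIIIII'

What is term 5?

The n-th term is 2n+1 F's then 3n+3 T's then 3n+3 N's then 3n-2 I's (n = 1, 2, …).
At n = 5 the blocks have lengths 11, 18, 18, 13.

FFFFFFFFFFFTTTTTTTTTTTTTTTTTTNNNNNNNNNNNNNNNNNNIIIIIIIIIIIII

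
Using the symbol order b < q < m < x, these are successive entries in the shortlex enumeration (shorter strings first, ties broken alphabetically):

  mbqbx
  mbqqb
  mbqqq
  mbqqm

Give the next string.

Find the rightmost character of mbqqm below x, bump it to the next letter, and reset everything to its right to b.

mbqqx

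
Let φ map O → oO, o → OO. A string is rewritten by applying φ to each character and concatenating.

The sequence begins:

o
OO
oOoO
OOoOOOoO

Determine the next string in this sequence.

oOoOOOoOoOoOOOoO

Expanding OOoOOOoO: O→oO, O→oO, o→OO, O→oO, O→oO, O→oO, o→OO, O→oO. Concatenated: oO oO OO oO oO oO OO oO.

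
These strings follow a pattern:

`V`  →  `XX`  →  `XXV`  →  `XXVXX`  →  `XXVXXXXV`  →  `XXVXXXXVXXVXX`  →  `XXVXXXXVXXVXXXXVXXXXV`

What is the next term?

From term 3 onward, concatenate the last term with the second-to-last: XX·V = XXV, XXV·XX = XXVXX, …
So term 8 is XXVXXXXVXXVXXXXVXXXXV·XXVXXXXVXXVXX.

XXVXXXXVXXVXXXXVXXXXVXXVXXXXVXXVXX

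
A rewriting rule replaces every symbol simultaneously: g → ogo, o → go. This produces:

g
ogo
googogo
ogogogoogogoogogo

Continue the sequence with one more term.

googogoogogoogogogoogogoogogogoogogoogogo

φ(ogogogoogogoogogo) expands symbol-by-symbol to go ogo go ogo go ogo go go ogo go ogo go go ogo go ogo go; joining the 17 pieces gives the next term.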